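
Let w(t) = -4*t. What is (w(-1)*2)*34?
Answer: 272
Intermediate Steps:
(w(-1)*2)*34 = (-4*(-1)*2)*34 = (4*2)*34 = 8*34 = 272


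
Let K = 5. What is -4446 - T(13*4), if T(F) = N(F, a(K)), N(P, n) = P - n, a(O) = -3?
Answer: -4501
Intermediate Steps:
T(F) = 3 + F (T(F) = F - 1*(-3) = F + 3 = 3 + F)
-4446 - T(13*4) = -4446 - (3 + 13*4) = -4446 - (3 + 52) = -4446 - 1*55 = -4446 - 55 = -4501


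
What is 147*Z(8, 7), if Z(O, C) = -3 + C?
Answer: 588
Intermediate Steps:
147*Z(8, 7) = 147*(-3 + 7) = 147*4 = 588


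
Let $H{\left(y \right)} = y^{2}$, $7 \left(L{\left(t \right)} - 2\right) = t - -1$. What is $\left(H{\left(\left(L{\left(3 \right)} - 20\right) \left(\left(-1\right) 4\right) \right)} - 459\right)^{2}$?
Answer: $\frac{46506216409}{2401} \approx 1.937 \cdot 10^{7}$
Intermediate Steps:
$L{\left(t \right)} = \frac{15}{7} + \frac{t}{7}$ ($L{\left(t \right)} = 2 + \frac{t - -1}{7} = 2 + \frac{t + 1}{7} = 2 + \frac{1 + t}{7} = 2 + \left(\frac{1}{7} + \frac{t}{7}\right) = \frac{15}{7} + \frac{t}{7}$)
$\left(H{\left(\left(L{\left(3 \right)} - 20\right) \left(\left(-1\right) 4\right) \right)} - 459\right)^{2} = \left(\left(\left(\left(\frac{15}{7} + \frac{1}{7} \cdot 3\right) - 20\right) \left(\left(-1\right) 4\right)\right)^{2} - 459\right)^{2} = \left(\left(\left(\left(\frac{15}{7} + \frac{3}{7}\right) - 20\right) \left(-4\right)\right)^{2} - 459\right)^{2} = \left(\left(\left(\frac{18}{7} - 20\right) \left(-4\right)\right)^{2} - 459\right)^{2} = \left(\left(\left(- \frac{122}{7}\right) \left(-4\right)\right)^{2} - 459\right)^{2} = \left(\left(\frac{488}{7}\right)^{2} - 459\right)^{2} = \left(\frac{238144}{49} - 459\right)^{2} = \left(\frac{215653}{49}\right)^{2} = \frac{46506216409}{2401}$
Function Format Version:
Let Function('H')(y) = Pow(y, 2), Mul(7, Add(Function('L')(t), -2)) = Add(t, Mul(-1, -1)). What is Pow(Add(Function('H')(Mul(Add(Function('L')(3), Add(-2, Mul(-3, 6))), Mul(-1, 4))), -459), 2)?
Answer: Rational(46506216409, 2401) ≈ 1.9370e+7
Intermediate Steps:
Function('L')(t) = Add(Rational(15, 7), Mul(Rational(1, 7), t)) (Function('L')(t) = Add(2, Mul(Rational(1, 7), Add(t, Mul(-1, -1)))) = Add(2, Mul(Rational(1, 7), Add(t, 1))) = Add(2, Mul(Rational(1, 7), Add(1, t))) = Add(2, Add(Rational(1, 7), Mul(Rational(1, 7), t))) = Add(Rational(15, 7), Mul(Rational(1, 7), t)))
Pow(Add(Function('H')(Mul(Add(Function('L')(3), Add(-2, Mul(-3, 6))), Mul(-1, 4))), -459), 2) = Pow(Add(Pow(Mul(Add(Add(Rational(15, 7), Mul(Rational(1, 7), 3)), Add(-2, Mul(-3, 6))), Mul(-1, 4)), 2), -459), 2) = Pow(Add(Pow(Mul(Add(Add(Rational(15, 7), Rational(3, 7)), Add(-2, -18)), -4), 2), -459), 2) = Pow(Add(Pow(Mul(Add(Rational(18, 7), -20), -4), 2), -459), 2) = Pow(Add(Pow(Mul(Rational(-122, 7), -4), 2), -459), 2) = Pow(Add(Pow(Rational(488, 7), 2), -459), 2) = Pow(Add(Rational(238144, 49), -459), 2) = Pow(Rational(215653, 49), 2) = Rational(46506216409, 2401)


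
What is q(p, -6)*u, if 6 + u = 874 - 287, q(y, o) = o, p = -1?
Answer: -3486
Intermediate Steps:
u = 581 (u = -6 + (874 - 287) = -6 + 587 = 581)
q(p, -6)*u = -6*581 = -3486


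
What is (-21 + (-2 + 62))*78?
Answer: 3042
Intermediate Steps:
(-21 + (-2 + 62))*78 = (-21 + 60)*78 = 39*78 = 3042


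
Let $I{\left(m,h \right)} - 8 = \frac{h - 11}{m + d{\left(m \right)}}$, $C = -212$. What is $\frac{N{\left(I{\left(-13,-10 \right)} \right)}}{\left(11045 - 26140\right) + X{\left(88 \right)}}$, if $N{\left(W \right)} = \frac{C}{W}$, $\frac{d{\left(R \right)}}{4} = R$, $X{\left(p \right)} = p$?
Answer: $\frac{13780}{8118787} \approx 0.0016973$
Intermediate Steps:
$d{\left(R \right)} = 4 R$
$I{\left(m,h \right)} = 8 + \frac{-11 + h}{5 m}$ ($I{\left(m,h \right)} = 8 + \frac{h - 11}{m + 4 m} = 8 + \frac{-11 + h}{5 m}$)
$N{\left(W \right)} = - \frac{212}{W}$
$\frac{N{\left(I{\left(-13,-10 \right)} \right)}}{\left(11045 - 26140\right) + X{\left(88 \right)}} = \frac{\left(-212\right) \frac{1}{\frac{1}{5} \frac{1}{-13} \left(-11 - 10 + 40 \left(-13\right)\right)}}{\left(11045 - 26140\right) + 88} = \frac{\left(-212\right) \frac{1}{\frac{1}{5} \left(- \frac{1}{13}\right) \left(-11 - 10 - 520\right)}}{-15095 + 88} = \frac{\left(-212\right) \frac{1}{\frac{1}{5} \left(- \frac{1}{13}\right) \left(-541\right)}}{-15007} = - \frac{212}{\frac{541}{65}} \left(- \frac{1}{15007}\right) = \left(-212\right) \frac{65}{541} \left(- \frac{1}{15007}\right) = \left(- \frac{13780}{541}\right) \left(- \frac{1}{15007}\right) = \frac{13780}{8118787}$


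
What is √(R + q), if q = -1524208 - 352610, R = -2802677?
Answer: I*√4679495 ≈ 2163.2*I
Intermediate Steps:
q = -1876818
√(R + q) = √(-2802677 - 1876818) = √(-4679495) = I*√4679495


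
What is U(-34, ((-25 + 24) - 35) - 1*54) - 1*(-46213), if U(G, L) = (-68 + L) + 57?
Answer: 46112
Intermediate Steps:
U(G, L) = -11 + L
U(-34, ((-25 + 24) - 35) - 1*54) - 1*(-46213) = (-11 + (((-25 + 24) - 35) - 1*54)) - 1*(-46213) = (-11 + ((-1 - 35) - 54)) + 46213 = (-11 + (-36 - 54)) + 46213 = (-11 - 90) + 46213 = -101 + 46213 = 46112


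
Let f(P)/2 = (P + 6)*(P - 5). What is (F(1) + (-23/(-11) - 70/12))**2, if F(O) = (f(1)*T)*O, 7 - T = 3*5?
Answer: 859721041/4356 ≈ 1.9736e+5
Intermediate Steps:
T = -8 (T = 7 - 3*5 = 7 - 1*15 = 7 - 15 = -8)
f(P) = 2*(-5 + P)*(6 + P) (f(P) = 2*((P + 6)*(P - 5)) = 2*((6 + P)*(-5 + P)) = 2*((-5 + P)*(6 + P)) = 2*(-5 + P)*(6 + P))
F(O) = 448*O (F(O) = ((-60 + 2*1 + 2*1**2)*(-8))*O = ((-60 + 2 + 2*1)*(-8))*O = ((-60 + 2 + 2)*(-8))*O = (-56*(-8))*O = 448*O)
(F(1) + (-23/(-11) - 70/12))**2 = (448*1 + (-23/(-11) - 70/12))**2 = (448 + (-23*(-1/11) - 70*1/12))**2 = (448 + (23/11 - 35/6))**2 = (448 - 247/66)**2 = (29321/66)**2 = 859721041/4356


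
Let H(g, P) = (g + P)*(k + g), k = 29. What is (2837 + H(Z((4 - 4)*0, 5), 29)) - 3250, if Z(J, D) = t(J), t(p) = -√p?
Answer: 428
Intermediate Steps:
Z(J, D) = -√J
H(g, P) = (29 + g)*(P + g) (H(g, P) = (g + P)*(29 + g) = (P + g)*(29 + g) = (29 + g)*(P + g))
(2837 + H(Z((4 - 4)*0, 5), 29)) - 3250 = (2837 + ((-√((4 - 4)*0))² + 29*29 + 29*(-√((4 - 4)*0)) + 29*(-√((4 - 4)*0)))) - 3250 = (2837 + ((-√(0*0))² + 841 + 29*(-√(0*0)) + 29*(-√(0*0)))) - 3250 = (2837 + ((-√0)² + 841 + 29*(-√0) + 29*(-√0))) - 3250 = (2837 + ((-1*0)² + 841 + 29*(-1*0) + 29*(-1*0))) - 3250 = (2837 + (0² + 841 + 29*0 + 29*0)) - 3250 = (2837 + (0 + 841 + 0 + 0)) - 3250 = (2837 + 841) - 3250 = 3678 - 3250 = 428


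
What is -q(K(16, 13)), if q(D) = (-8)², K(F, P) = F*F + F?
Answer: -64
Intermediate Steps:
K(F, P) = F + F² (K(F, P) = F² + F = F + F²)
q(D) = 64
-q(K(16, 13)) = -1*64 = -64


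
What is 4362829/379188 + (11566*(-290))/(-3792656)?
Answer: 278414987846/22470775677 ≈ 12.390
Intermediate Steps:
4362829/379188 + (11566*(-290))/(-3792656) = 4362829*(1/379188) - 3354140*(-1/3792656) = 4362829/379188 + 838535/948164 = 278414987846/22470775677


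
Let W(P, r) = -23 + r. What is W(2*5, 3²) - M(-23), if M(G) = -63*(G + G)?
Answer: -2912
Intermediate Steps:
M(G) = -126*G
W(2*5, 3²) - M(-23) = (-23 + 3²) - (-126)*(-23) = (-23 + 9) - 1*2898 = -14 - 2898 = -2912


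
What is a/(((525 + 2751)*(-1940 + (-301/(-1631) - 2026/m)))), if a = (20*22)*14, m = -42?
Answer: -8155/8203728 ≈ -0.00099406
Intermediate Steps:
a = 6160 (a = 440*14 = 6160)
a/(((525 + 2751)*(-1940 + (-301/(-1631) - 2026/m)))) = 6160/(((525 + 2751)*(-1940 + (-301/(-1631) - 2026/(-42))))) = 6160/((3276*(-1940 + (-301*(-1/1631) - 2026*(-1/42))))) = 6160/((3276*(-1940 + (43/233 + 1013/21)))) = 6160/((3276*(-1940 + 236932/4893))) = 6160/((3276*(-9255488/4893))) = 6160/(-1443856128/233) = 6160*(-233/1443856128) = -8155/8203728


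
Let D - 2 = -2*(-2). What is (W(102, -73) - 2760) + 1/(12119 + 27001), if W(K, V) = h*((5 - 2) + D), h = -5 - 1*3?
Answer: -110787839/39120 ≈ -2832.0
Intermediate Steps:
D = 6 (D = 2 - 2*(-2) = 2 + 4 = 6)
h = -8 (h = -5 - 3 = -8)
W(K, V) = -72 (W(K, V) = -8*((5 - 2) + 6) = -8*(3 + 6) = -8*9 = -72)
(W(102, -73) - 2760) + 1/(12119 + 27001) = (-72 - 2760) + 1/(12119 + 27001) = -2832 + 1/39120 = -110787839/39120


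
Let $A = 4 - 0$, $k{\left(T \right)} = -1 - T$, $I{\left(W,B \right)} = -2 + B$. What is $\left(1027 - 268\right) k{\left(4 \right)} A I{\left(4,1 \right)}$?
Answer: $15180$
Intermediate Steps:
$A = 4$ ($A = 4 + 0 = 4$)
$\left(1027 - 268\right) k{\left(4 \right)} A I{\left(4,1 \right)} = \left(1027 - 268\right) \left(-1 - 4\right) 4 \left(-2 + 1\right) = 759 \left(-1 - 4\right) 4 \left(-1\right) = 759 \left(-5\right) 4 \left(-1\right) = 759 \left(\left(-20\right) \left(-1\right)\right) = 759 \cdot 20 = 15180$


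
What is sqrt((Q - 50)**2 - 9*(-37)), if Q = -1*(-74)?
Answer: 3*sqrt(101) ≈ 30.150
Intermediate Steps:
Q = 74
sqrt((Q - 50)**2 - 9*(-37)) = sqrt((74 - 50)**2 - 9*(-37)) = sqrt(24**2 + 333) = sqrt(576 + 333) = sqrt(909) = 3*sqrt(101)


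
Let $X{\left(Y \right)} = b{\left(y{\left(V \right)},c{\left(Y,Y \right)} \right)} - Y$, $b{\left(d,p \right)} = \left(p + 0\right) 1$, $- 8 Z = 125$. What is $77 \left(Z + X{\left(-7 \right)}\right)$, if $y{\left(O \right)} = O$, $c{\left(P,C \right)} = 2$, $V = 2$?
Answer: $- \frac{4081}{8} \approx -510.13$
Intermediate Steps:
$Z = - \frac{125}{8}$ ($Z = \left(- \frac{1}{8}\right) 125 = - \frac{125}{8} \approx -15.625$)
$b{\left(d,p \right)} = p$ ($b{\left(d,p \right)} = p 1 = p$)
$X{\left(Y \right)} = 2 - Y$
$77 \left(Z + X{\left(-7 \right)}\right) = 77 \left(- \frac{125}{8} + \left(2 - -7\right)\right) = 77 \left(- \frac{125}{8} + \left(2 + 7\right)\right) = 77 \left(- \frac{125}{8} + 9\right) = 77 \left(- \frac{53}{8}\right) = - \frac{4081}{8}$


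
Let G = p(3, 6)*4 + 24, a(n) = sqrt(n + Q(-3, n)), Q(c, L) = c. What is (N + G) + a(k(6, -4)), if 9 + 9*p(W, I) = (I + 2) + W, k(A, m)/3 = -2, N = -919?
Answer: -8047/9 + 3*I ≈ -894.11 + 3.0*I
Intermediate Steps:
k(A, m) = -6 (k(A, m) = 3*(-2) = -6)
a(n) = sqrt(-3 + n) (a(n) = sqrt(n - 3) = sqrt(-3 + n))
p(W, I) = -7/9 + I/9 + W/9 (p(W, I) = -1 + ((I + 2) + W)/9 = -1 + ((2 + I) + W)/9 = -1 + (2 + I + W)/9 = -1 + (2/9 + I/9 + W/9) = -7/9 + I/9 + W/9)
G = 224/9 (G = (-7/9 + (1/9)*6 + (1/9)*3)*4 + 24 = (-7/9 + 2/3 + 1/3)*4 + 24 = (2/9)*4 + 24 = 8/9 + 24 = 224/9 ≈ 24.889)
(N + G) + a(k(6, -4)) = (-919 + 224/9) + sqrt(-3 - 6) = -8047/9 + sqrt(-9) = -8047/9 + 3*I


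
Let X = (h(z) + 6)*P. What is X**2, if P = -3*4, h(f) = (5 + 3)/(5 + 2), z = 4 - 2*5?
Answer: 360000/49 ≈ 7346.9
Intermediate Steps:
z = -6 (z = 4 - 10 = -6)
h(f) = 8/7
P = -12
X = -600/7 (X = (8/7 + 6)*(-12) = (50/7)*(-12) = -600/7 ≈ -85.714)
X**2 = (-600/7)**2 = 360000/49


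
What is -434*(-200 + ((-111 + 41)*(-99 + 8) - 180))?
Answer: -2599660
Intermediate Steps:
-434*(-200 + ((-111 + 41)*(-99 + 8) - 180)) = -434*(-200 + (-70*(-91) - 180)) = -434*(-200 + (6370 - 180)) = -434*(-200 + 6190) = -434*5990 = -2599660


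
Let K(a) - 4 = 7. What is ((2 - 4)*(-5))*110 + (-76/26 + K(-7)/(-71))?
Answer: 1012459/923 ≈ 1096.9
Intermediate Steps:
K(a) = 11 (K(a) = 4 + 7 = 11)
((2 - 4)*(-5))*110 + (-76/26 + K(-7)/(-71)) = ((2 - 4)*(-5))*110 + (-76/26 + 11/(-71)) = -2*(-5)*110 + (-76*1/26 + 11*(-1/71)) = 10*110 + (-38/13 - 11/71) = 1100 - 2841/923 = 1012459/923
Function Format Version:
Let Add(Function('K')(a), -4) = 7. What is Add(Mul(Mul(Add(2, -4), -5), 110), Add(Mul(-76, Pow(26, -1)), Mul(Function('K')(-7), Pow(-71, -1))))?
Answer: Rational(1012459, 923) ≈ 1096.9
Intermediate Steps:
Function('K')(a) = 11 (Function('K')(a) = Add(4, 7) = 11)
Add(Mul(Mul(Add(2, -4), -5), 110), Add(Mul(-76, Pow(26, -1)), Mul(Function('K')(-7), Pow(-71, -1)))) = Add(Mul(Mul(Add(2, -4), -5), 110), Add(Mul(-76, Pow(26, -1)), Mul(11, Pow(-71, -1)))) = Add(Mul(Mul(-2, -5), 110), Add(Mul(-76, Rational(1, 26)), Mul(11, Rational(-1, 71)))) = Add(Mul(10, 110), Add(Rational(-38, 13), Rational(-11, 71))) = Add(1100, Rational(-2841, 923)) = Rational(1012459, 923)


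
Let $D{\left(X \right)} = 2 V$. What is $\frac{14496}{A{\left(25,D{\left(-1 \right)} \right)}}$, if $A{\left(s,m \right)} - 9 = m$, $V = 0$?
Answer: $\frac{4832}{3} \approx 1610.7$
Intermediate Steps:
$D{\left(X \right)} = 0$ ($D{\left(X \right)} = 2 \cdot 0 = 0$)
$A{\left(s,m \right)} = 9 + m$
$\frac{14496}{A{\left(25,D{\left(-1 \right)} \right)}} = \frac{14496}{9 + 0} = \frac{14496}{9} = 14496 \cdot \frac{1}{9} = \frac{4832}{3}$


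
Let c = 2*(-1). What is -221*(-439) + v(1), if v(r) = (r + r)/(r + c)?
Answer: 97017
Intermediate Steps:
c = -2
v(r) = 2*r/(-2 + r) (v(r) = (r + r)/(r - 2) = (2*r)/(-2 + r) = 2*r/(-2 + r))
-221*(-439) + v(1) = -221*(-439) + 2*1/(-2 + 1) = 97019 + 2*1/(-1) = 97019 + 2*1*(-1) = 97019 - 2 = 97017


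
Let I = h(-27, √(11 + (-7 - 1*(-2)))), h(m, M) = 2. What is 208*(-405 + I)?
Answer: -83824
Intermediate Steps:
I = 2
208*(-405 + I) = 208*(-405 + 2) = 208*(-403) = -83824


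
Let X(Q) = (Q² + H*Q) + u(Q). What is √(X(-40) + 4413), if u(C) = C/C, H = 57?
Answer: √3734 ≈ 61.106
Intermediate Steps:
u(C) = 1
X(Q) = 1 + Q² + 57*Q (X(Q) = (Q² + 57*Q) + 1 = 1 + Q² + 57*Q)
√(X(-40) + 4413) = √((1 + (-40)² + 57*(-40)) + 4413) = √((1 + 1600 - 2280) + 4413) = √(-679 + 4413) = √3734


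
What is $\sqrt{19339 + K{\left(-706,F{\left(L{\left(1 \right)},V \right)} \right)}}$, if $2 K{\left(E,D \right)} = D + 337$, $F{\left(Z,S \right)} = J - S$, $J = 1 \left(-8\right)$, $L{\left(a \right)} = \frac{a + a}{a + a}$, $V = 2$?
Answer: $\frac{\sqrt{78010}}{2} \approx 139.65$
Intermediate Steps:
$L{\left(a \right)} = 1$ ($L{\left(a \right)} = \frac{2 a}{2 a} = 2 a \frac{1}{2 a} = 1$)
$J = -8$
$F{\left(Z,S \right)} = -8 - S$
$K{\left(E,D \right)} = \frac{337}{2} + \frac{D}{2}$ ($K{\left(E,D \right)} = \frac{D + 337}{2} = \frac{337 + D}{2} = \frac{337}{2} + \frac{D}{2}$)
$\sqrt{19339 + K{\left(-706,F{\left(L{\left(1 \right)},V \right)} \right)}} = \sqrt{19339 + \left(\frac{337}{2} + \frac{-8 - 2}{2}\right)} = \sqrt{19339 + \left(\frac{337}{2} + \frac{1}{2} \left(-10\right)\right)} = \sqrt{19339 + \left(\frac{337}{2} - 5\right)} = \sqrt{19339 + \frac{327}{2}} = \sqrt{\frac{39005}{2}} = \frac{\sqrt{78010}}{2}$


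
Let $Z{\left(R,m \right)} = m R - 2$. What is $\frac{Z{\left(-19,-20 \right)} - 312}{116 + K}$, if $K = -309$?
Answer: $- \frac{66}{193} \approx -0.34197$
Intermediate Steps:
$Z{\left(R,m \right)} = -2 + R m$ ($Z{\left(R,m \right)} = R m - 2 = -2 + R m$)
$\frac{Z{\left(-19,-20 \right)} - 312}{116 + K} = \frac{\left(-2 - -380\right) - 312}{116 - 309} = \frac{\left(-2 + 380\right) - 312}{-193} = \left(378 - 312\right) \left(- \frac{1}{193}\right) = 66 \left(- \frac{1}{193}\right) = - \frac{66}{193}$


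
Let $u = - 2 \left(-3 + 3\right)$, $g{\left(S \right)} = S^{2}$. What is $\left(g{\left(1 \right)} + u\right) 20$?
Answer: $20$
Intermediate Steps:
$u = 0$ ($u = \left(-2\right) 0 = 0$)
$\left(g{\left(1 \right)} + u\right) 20 = \left(1^{2} + 0\right) 20 = \left(1 + 0\right) 20 = 1 \cdot 20 = 20$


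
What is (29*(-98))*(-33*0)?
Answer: 0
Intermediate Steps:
(29*(-98))*(-33*0) = -2842*0 = 0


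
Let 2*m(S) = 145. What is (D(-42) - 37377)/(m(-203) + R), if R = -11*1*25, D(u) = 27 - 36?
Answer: 8308/45 ≈ 184.62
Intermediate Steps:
m(S) = 145/2 (m(S) = (1/2)*145 = 145/2)
D(u) = -9
R = -275 (R = -11*25 = -275)
(D(-42) - 37377)/(m(-203) + R) = (-9 - 37377)/(145/2 - 275) = -37386/(-405/2) = -37386*(-2/405) = 8308/45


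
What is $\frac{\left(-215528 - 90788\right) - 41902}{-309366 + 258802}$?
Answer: $\frac{174109}{25282} \approx 6.8867$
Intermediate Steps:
$\frac{\left(-215528 - 90788\right) - 41902}{-309366 + 258802} = \frac{-306316 - 41902}{-50564} = \left(-348218\right) \left(- \frac{1}{50564}\right) = \frac{174109}{25282}$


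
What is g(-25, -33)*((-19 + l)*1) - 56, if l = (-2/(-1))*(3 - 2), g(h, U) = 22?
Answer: -430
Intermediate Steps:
l = 2 (l = -2*(-1)*1 = 2*1 = 2)
g(-25, -33)*((-19 + l)*1) - 56 = 22*((-19 + 2)*1) - 56 = 22*(-17*1) - 56 = 22*(-17) - 56 = -374 - 56 = -430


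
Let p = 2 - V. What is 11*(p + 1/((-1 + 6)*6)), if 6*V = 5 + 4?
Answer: 88/15 ≈ 5.8667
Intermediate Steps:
V = 3/2 (V = (5 + 4)/6 = (⅙)*9 = 3/2 ≈ 1.5000)
p = ½ (p = 2 - 1*3/2 = 2 - 3/2 = ½ ≈ 0.50000)
11*(p + 1/((-1 + 6)*6)) = 11*(½ + 1/((-1 + 6)*6)) = 11*(½ + 1/(5*6)) = 11*(½ + 1/30) = 11*(8/15) = 88/15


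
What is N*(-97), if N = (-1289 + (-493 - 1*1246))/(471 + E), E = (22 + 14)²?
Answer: 293716/1767 ≈ 166.22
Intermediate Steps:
E = 1296 (E = 36² = 1296)
N = -3028/1767 (N = (-1289 + (-493 - 1*1246))/(471 + 1296) = (-1289 + (-493 - 1246))/1767 = (-1289 - 1739)*(1/1767) = -3028*1/1767 = -3028/1767 ≈ -1.7136)
N*(-97) = -3028/1767*(-97) = 293716/1767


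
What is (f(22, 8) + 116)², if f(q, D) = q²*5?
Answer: 6431296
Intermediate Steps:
f(q, D) = 5*q²
(f(22, 8) + 116)² = (5*22² + 116)² = (5*484 + 116)² = (2420 + 116)² = 2536² = 6431296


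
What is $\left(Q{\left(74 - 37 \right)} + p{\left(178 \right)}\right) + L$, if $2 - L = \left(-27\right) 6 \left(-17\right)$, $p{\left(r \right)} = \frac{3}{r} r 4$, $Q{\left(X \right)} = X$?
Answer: $-2703$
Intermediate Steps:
$p{\left(r \right)} = 12$ ($p{\left(r \right)} = 3 \cdot 4 = 12$)
$L = -2752$ ($L = 2 - \left(-27\right) 6 \left(-17\right) = 2 - \left(-162\right) \left(-17\right) = 2 - 2754 = -2752$)
$\left(Q{\left(74 - 37 \right)} + p{\left(178 \right)}\right) + L = \left(\left(74 - 37\right) + 12\right) - 2752 = \left(37 + 12\right) - 2752 = 49 - 2752 = -2703$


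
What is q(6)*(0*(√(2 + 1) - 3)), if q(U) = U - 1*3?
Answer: 0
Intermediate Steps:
q(U) = -3 + U (q(U) = U - 3 = -3 + U)
q(6)*(0*(√(2 + 1) - 3)) = (-3 + 6)*(0*(√(2 + 1) - 3)) = 3*(0*(√3 - 3)) = 3*(0*(-3 + √3)) = 3*0 = 0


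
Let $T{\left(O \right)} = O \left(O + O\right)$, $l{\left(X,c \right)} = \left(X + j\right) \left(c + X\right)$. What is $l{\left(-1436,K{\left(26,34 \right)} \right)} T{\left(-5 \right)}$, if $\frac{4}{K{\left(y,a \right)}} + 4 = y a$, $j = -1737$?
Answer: $\frac{5012054935}{22} \approx 2.2782 \cdot 10^{8}$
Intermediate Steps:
$K{\left(y,a \right)} = \frac{4}{-4 + a y}$ ($K{\left(y,a \right)} = \frac{4}{-4 + y a} = \frac{4}{-4 + a y}$)
$l{\left(X,c \right)} = \left(-1737 + X\right) \left(X + c\right)$ ($l{\left(X,c \right)} = \left(X - 1737\right) \left(c + X\right) = \left(-1737 + X\right) \left(X + c\right)$)
$T{\left(O \right)} = 2 O^{2}$ ($T{\left(O \right)} = O 2 O = 2 O^{2}$)
$l{\left(-1436,K{\left(26,34 \right)} \right)} T{\left(-5 \right)} = \left(\left(-1436\right)^{2} - -2494332 - 1737 \frac{4}{-4 + 34 \cdot 26} - 1436 \frac{4}{-4 + 34 \cdot 26}\right) 2 \left(-5\right)^{2} = \left(2062096 + 2494332 - 1737 \frac{4}{-4 + 884} - 1436 \frac{4}{-4 + 884}\right) 2 \cdot 25 = \left(2062096 + 2494332 - 1737 \cdot \frac{4}{880} - 1436 \cdot \frac{4}{880}\right) 50 = \left(2062096 + 2494332 - 1737 \cdot 4 \cdot \frac{1}{880} - 1436 \cdot 4 \cdot \frac{1}{880}\right) 50 = \left(2062096 + 2494332 - \frac{1737}{220} - \frac{359}{55}\right) 50 = \frac{1002410987}{220} \cdot 50 = \frac{5012054935}{22}$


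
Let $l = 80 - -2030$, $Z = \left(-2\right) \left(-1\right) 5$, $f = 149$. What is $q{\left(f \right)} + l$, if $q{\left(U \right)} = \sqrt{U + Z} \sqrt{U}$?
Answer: $2110 + \sqrt{23691} \approx 2263.9$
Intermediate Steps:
$Z = 10$ ($Z = 2 \cdot 5 = 10$)
$l = 2110$ ($l = 80 + 2030 = 2110$)
$q{\left(U \right)} = \sqrt{U} \sqrt{10 + U}$ ($q{\left(U \right)} = \sqrt{U + 10} \sqrt{U} = \sqrt{10 + U} \sqrt{U} = \sqrt{U} \sqrt{10 + U}$)
$q{\left(f \right)} + l = \sqrt{149} \sqrt{10 + 149} + 2110 = \sqrt{149} \sqrt{159} + 2110 = \sqrt{23691} + 2110 = 2110 + \sqrt{23691}$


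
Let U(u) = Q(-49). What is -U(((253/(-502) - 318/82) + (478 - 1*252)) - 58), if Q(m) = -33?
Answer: 33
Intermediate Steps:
U(u) = -33
-U(((253/(-502) - 318/82) + (478 - 1*252)) - 58) = -1*(-33) = 33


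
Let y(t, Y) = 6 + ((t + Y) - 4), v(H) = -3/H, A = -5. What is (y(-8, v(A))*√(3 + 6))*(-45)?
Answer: 729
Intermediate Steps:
y(t, Y) = 2 + Y + t (y(t, Y) = 6 + ((Y + t) - 4) = 6 + (-4 + Y + t) = 2 + Y + t)
(y(-8, v(A))*√(3 + 6))*(-45) = ((2 - 3/(-5) - 8)*√(3 + 6))*(-45) = ((2 - 3*(-⅕) - 8)*√9)*(-45) = ((2 + ⅗ - 8)*3)*(-45) = -27/5*3*(-45) = -81/5*(-45) = 729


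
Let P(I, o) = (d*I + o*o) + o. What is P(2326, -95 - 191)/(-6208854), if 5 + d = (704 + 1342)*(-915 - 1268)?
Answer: 5194409194/3104427 ≈ 1673.2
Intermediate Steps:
d = -4466423 (d = -5 + (704 + 1342)*(-915 - 1268) = -5 + 2046*(-2183) = -5 - 4466418 = -4466423)
P(I, o) = o + o² - 4466423*I (P(I, o) = (-4466423*I + o*o) + o = (-4466423*I + o²) + o = (o² - 4466423*I) + o = o + o² - 4466423*I)
P(2326, -95 - 191)/(-6208854) = ((-95 - 191) + (-95 - 191)² - 4466423*2326)/(-6208854) = (-286 + (-286)² - 10388899898)*(-1/6208854) = (-286 + 81796 - 10388899898)*(-1/6208854) = -10388818388*(-1/6208854) = 5194409194/3104427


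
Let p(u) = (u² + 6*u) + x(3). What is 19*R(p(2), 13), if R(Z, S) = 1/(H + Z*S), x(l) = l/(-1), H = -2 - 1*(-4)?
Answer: ⅑ ≈ 0.11111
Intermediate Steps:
H = 2 (H = -2 + 4 = 2)
x(l) = -l (x(l) = l*(-1) = -l)
p(u) = -3 + u² + 6*u (p(u) = (u² + 6*u) - 1*3 = (u² + 6*u) - 3 = -3 + u² + 6*u)
R(Z, S) = 1/(2 + S*Z) (R(Z, S) = 1/(2 + Z*S) = 1/(2 + S*Z))
19*R(p(2), 13) = 19/(2 + 13*(-3 + 2² + 6*2)) = 19/(2 + 13*(-3 + 4 + 12)) = 19/(2 + 13*13) = 19/(2 + 169) = 19/171 = 19*(1/171) = ⅑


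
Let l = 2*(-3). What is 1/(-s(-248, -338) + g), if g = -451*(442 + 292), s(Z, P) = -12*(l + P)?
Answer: -1/335162 ≈ -2.9836e-6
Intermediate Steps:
l = -6
s(Z, P) = 72 - 12*P (s(Z, P) = -12*(-6 + P) = 72 - 12*P)
g = -331034 (g = -451*734 = -331034)
1/(-s(-248, -338) + g) = 1/(-(72 - 12*(-338)) - 331034) = 1/(-(72 + 4056) - 331034) = 1/(-1*4128 - 331034) = 1/(-4128 - 331034) = 1/(-335162) = -1/335162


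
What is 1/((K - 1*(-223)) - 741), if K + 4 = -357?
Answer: -1/879 ≈ -0.0011377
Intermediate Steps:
K = -361 (K = -4 - 357 = -361)
1/((K - 1*(-223)) - 741) = 1/((-361 - 1*(-223)) - 741) = 1/((-361 + 223) - 741) = 1/(-138 - 741) = 1/(-879) = -1/879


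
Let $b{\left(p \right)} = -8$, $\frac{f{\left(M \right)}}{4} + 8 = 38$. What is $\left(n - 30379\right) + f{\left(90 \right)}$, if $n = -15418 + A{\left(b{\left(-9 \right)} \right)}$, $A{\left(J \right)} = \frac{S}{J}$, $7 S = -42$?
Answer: $- \frac{182705}{4} \approx -45676.0$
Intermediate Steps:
$S = -6$ ($S = \frac{1}{7} \left(-42\right) = -6$)
$f{\left(M \right)} = 120$ ($f{\left(M \right)} = -32 + 4 \cdot 38 = -32 + 152 = 120$)
$A{\left(J \right)} = - \frac{6}{J}$
$n = - \frac{61669}{4}$ ($n = -15418 - \frac{6}{-8} = -15418 - - \frac{3}{4} = -15418 + \frac{3}{4} = - \frac{61669}{4} \approx -15417.0$)
$\left(n - 30379\right) + f{\left(90 \right)} = \left(- \frac{61669}{4} - 30379\right) + 120 = - \frac{183185}{4} + 120 = - \frac{182705}{4}$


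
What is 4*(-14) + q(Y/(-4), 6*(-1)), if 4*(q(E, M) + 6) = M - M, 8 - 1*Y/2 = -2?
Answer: -62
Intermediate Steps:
Y = 20 (Y = 16 - 2*(-2) = 16 + 4 = 20)
q(E, M) = -6 (q(E, M) = -6 + (M - M)/4 = -6 + (¼)*0 = -6 + 0 = -6)
4*(-14) + q(Y/(-4), 6*(-1)) = 4*(-14) - 6 = -56 - 6 = -62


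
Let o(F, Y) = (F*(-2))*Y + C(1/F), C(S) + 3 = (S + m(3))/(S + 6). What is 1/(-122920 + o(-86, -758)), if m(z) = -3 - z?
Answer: -515/130449502 ≈ -3.9479e-6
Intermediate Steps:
C(S) = -3 + (-6 + S)/(6 + S) (C(S) = -3 + (S + (-3 - 1*3))/(S + 6) = -3 + (S + (-3 - 3))/(6 + S) = -3 + (S - 6)/(6 + S) = -3 + (-6 + S)/(6 + S))
o(F, Y) = -2*F*Y + 2*(-12 - 1/F)/(6 + 1/F) (o(F, Y) = (F*(-2))*Y + 2*(-12 - 1/F)/(6 + 1/F) = (-2*F)*Y + 2*(-12 - 1/F)/(6 + 1/F) = -2*F*Y + 2*(-12 - 1/F)/(6 + 1/F))
1/(-122920 + o(-86, -758)) = 1/(-122920 + 2*(-1 - 12*(-86) - 1*(-86)*(-758)*(1 + 6*(-86)))/(1 + 6*(-86))) = 1/(-122920 + 2*(-1 + 1032 - 1*(-86)*(-758)*(1 - 516))/(1 - 516)) = 1/(-122920 + 2*(-1 + 1032 - 1*(-86)*(-758)*(-515))/(-515)) = 1/(-122920 + 2*(-1/515)*(-1 + 1032 + 33571820)) = 1/(-122920 + 2*(-1/515)*33572851) = 1/(-122920 - 67145702/515) = 1/(-130449502/515) = -515/130449502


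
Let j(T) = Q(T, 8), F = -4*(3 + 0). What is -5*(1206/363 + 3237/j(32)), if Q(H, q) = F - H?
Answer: 169995/484 ≈ 351.23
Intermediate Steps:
F = -12 (F = -4*3 = -12)
Q(H, q) = -12 - H
j(T) = -12 - T
-5*(1206/363 + 3237/j(32)) = -5*(1206/363 + 3237/(-12 - 1*32)) = -5*(1206*(1/363) + 3237/(-12 - 32)) = -5*(402/121 + 3237/(-44)) = -5*(402/121 + 3237*(-1/44)) = -5*(402/121 - 3237/44) = -5*(-33999/484) = 169995/484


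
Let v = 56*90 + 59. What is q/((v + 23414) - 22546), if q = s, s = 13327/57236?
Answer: 13327/341527212 ≈ 3.9022e-5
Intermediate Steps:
v = 5099 (v = 5040 + 59 = 5099)
s = 13327/57236 (s = 13327*(1/57236) = 13327/57236 ≈ 0.23284)
q = 13327/57236 ≈ 0.23284
q/((v + 23414) - 22546) = 13327/(57236*((5099 + 23414) - 22546)) = 13327/(57236*(28513 - 22546)) = (13327/57236)/5967 = (13327/57236)*(1/5967) = 13327/341527212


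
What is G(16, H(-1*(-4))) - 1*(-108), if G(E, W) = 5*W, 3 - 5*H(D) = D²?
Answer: 95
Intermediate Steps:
H(D) = ⅗ - D²/5
G(16, H(-1*(-4))) - 1*(-108) = 5*(⅗ - (-1*(-4))²/5) - 1*(-108) = 5*(⅗ - ⅕*4²) + 108 = 5*(⅗ - ⅕*16) + 108 = 5*(⅗ - 16/5) + 108 = 5*(-13/5) + 108 = -13 + 108 = 95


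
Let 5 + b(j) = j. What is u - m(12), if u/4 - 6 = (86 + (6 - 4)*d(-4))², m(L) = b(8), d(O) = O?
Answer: 24357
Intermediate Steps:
b(j) = -5 + j
m(L) = 3 (m(L) = -5 + 8 = 3)
u = 24360 (u = 24 + 4*(86 + (6 - 4)*(-4))² = 24 + 4*(86 + 2*(-4))² = 24 + 4*(86 - 8)² = 24 + 4*78² = 24 + 4*6084 = 24 + 24336 = 24360)
u - m(12) = 24360 - 1*3 = 24360 - 3 = 24357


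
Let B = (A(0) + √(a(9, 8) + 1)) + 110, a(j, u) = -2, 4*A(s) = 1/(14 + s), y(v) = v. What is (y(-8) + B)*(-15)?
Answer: -85695/56 - 15*I ≈ -1530.3 - 15.0*I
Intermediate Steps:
A(s) = 1/(4*(14 + s))
B = 6161/56 + I (B = (1/(4*(14 + 0)) + √(-2 + 1)) + 110 = ((¼)/14 + √(-1)) + 110 = ((¼)*(1/14) + I) + 110 = (1/56 + I) + 110 = 6161/56 + I ≈ 110.02 + 1.0*I)
(y(-8) + B)*(-15) = (-8 + (6161/56 + I))*(-15) = (5713/56 + I)*(-15) = -85695/56 - 15*I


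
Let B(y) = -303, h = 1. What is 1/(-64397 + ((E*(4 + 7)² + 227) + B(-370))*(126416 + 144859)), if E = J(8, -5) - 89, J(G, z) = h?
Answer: -1/2909217497 ≈ -3.4373e-10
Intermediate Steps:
J(G, z) = 1
E = -88 (E = 1 - 89 = -88)
1/(-64397 + ((E*(4 + 7)² + 227) + B(-370))*(126416 + 144859)) = 1/(-64397 + ((-88*(4 + 7)² + 227) - 303)*(126416 + 144859)) = 1/(-64397 + ((-88*11² + 227) - 303)*271275) = 1/(-64397 + ((-88*121 + 227) - 303)*271275) = 1/(-64397 + ((-10648 + 227) - 303)*271275) = 1/(-64397 + (-10421 - 303)*271275) = 1/(-64397 - 10724*271275) = 1/(-64397 - 2909153100) = 1/(-2909217497) = -1/2909217497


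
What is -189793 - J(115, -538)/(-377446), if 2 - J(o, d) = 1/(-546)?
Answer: -39113588337095/206085516 ≈ -1.8979e+5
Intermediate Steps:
J(o, d) = 1093/546 (J(o, d) = 2 - 1/(-546) = 2 - 1*(-1/546) = 2 + 1/546 = 1093/546)
-189793 - J(115, -538)/(-377446) = -189793 - 1093/(546*(-377446)) = -189793 - 1093*(-1)/(546*377446) = -189793 - 1*(-1093/206085516) = -189793 + 1093/206085516 = -39113588337095/206085516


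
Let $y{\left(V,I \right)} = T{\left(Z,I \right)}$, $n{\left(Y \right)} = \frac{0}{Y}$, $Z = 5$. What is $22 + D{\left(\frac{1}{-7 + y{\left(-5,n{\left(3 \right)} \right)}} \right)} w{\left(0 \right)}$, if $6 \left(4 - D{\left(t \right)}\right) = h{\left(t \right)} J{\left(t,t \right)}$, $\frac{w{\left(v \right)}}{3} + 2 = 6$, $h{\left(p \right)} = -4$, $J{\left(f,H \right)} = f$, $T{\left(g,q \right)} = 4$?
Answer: $\frac{202}{3} \approx 67.333$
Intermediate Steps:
$w{\left(v \right)} = 12$ ($w{\left(v \right)} = -6 + 3 \cdot 6 = -6 + 18 = 12$)
$n{\left(Y \right)} = 0$
$y{\left(V,I \right)} = 4$
$D{\left(t \right)} = 4 + \frac{2 t}{3}$ ($D{\left(t \right)} = 4 - \frac{\left(-4\right) t}{6} = 4 + \frac{2 t}{3}$)
$22 + D{\left(\frac{1}{-7 + y{\left(-5,n{\left(3 \right)} \right)}} \right)} w{\left(0 \right)} = 22 + \left(4 + \frac{2}{3 \left(-7 + 4\right)}\right) 12 = 22 + \left(4 + \frac{2}{3 \left(-3\right)}\right) 12 = 22 + \left(4 + \frac{2}{3} \left(- \frac{1}{3}\right)\right) 12 = 22 + \left(4 - \frac{2}{9}\right) 12 = 22 + \frac{34}{9} \cdot 12 = 22 + \frac{136}{3} = \frac{202}{3}$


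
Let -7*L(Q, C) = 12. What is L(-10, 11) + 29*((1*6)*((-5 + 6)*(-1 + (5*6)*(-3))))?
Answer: -110850/7 ≈ -15836.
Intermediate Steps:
L(Q, C) = -12/7 (L(Q, C) = -⅐*12 = -12/7)
L(-10, 11) + 29*((1*6)*((-5 + 6)*(-1 + (5*6)*(-3)))) = -12/7 + 29*((1*6)*((-5 + 6)*(-1 + (5*6)*(-3)))) = -12/7 + 29*(6*(1*(-1 + 30*(-3)))) = -12/7 + 29*(6*(1*(-1 - 90))) = -12/7 + 29*(6*(1*(-91))) = -12/7 + 29*(6*(-91)) = -12/7 + 29*(-546) = -12/7 - 15834 = -110850/7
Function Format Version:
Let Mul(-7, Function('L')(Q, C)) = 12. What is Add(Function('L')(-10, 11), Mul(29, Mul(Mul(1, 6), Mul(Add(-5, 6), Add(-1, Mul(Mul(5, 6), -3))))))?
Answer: Rational(-110850, 7) ≈ -15836.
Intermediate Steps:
Function('L')(Q, C) = Rational(-12, 7) (Function('L')(Q, C) = Mul(Rational(-1, 7), 12) = Rational(-12, 7))
Add(Function('L')(-10, 11), Mul(29, Mul(Mul(1, 6), Mul(Add(-5, 6), Add(-1, Mul(Mul(5, 6), -3)))))) = Add(Rational(-12, 7), Mul(29, Mul(Mul(1, 6), Mul(Add(-5, 6), Add(-1, Mul(Mul(5, 6), -3)))))) = Add(Rational(-12, 7), Mul(29, Mul(6, Mul(1, Add(-1, Mul(30, -3)))))) = Add(Rational(-12, 7), Mul(29, Mul(6, Mul(1, Add(-1, -90))))) = Add(Rational(-12, 7), Mul(29, Mul(6, Mul(1, -91)))) = Add(Rational(-12, 7), Mul(29, Mul(6, -91))) = Add(Rational(-12, 7), Mul(29, -546)) = Add(Rational(-12, 7), -15834) = Rational(-110850, 7)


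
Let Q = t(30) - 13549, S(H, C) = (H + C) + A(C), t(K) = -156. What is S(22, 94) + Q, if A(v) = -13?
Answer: -13602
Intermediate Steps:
S(H, C) = -13 + C + H (S(H, C) = (H + C) - 13 = (C + H) - 13 = -13 + C + H)
Q = -13705 (Q = -156 - 13549 = -13705)
S(22, 94) + Q = (-13 + 94 + 22) - 13705 = 103 - 13705 = -13602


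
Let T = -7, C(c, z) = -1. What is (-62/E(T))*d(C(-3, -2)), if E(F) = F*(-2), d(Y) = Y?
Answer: 31/7 ≈ 4.4286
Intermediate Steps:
E(F) = -2*F
(-62/E(T))*d(C(-3, -2)) = -62/((-2*(-7)))*(-1) = -62/14*(-1) = -62*1/14*(-1) = -31/7*(-1) = 31/7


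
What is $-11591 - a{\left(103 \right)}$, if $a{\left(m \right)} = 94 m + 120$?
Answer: $-21393$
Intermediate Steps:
$a{\left(m \right)} = 120 + 94 m$
$-11591 - a{\left(103 \right)} = -11591 - \left(120 + 94 \cdot 103\right) = -11591 - \left(120 + 9682\right) = -11591 - 9802 = -21393$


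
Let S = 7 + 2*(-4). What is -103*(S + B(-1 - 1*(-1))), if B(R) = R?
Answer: 103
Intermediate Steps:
S = -1 (S = 7 - 8 = -1)
-103*(S + B(-1 - 1*(-1))) = -103*(-1 + (-1 - 1*(-1))) = -103*(-1 + (-1 + 1)) = -103*(-1 + 0) = -103*(-1) = 103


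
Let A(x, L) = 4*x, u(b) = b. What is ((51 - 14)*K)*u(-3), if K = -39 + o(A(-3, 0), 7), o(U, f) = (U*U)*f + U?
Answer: -106227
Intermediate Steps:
o(U, f) = U + f*U**2 (o(U, f) = U**2*f + U = f*U**2 + U = U + f*U**2)
K = 957 (K = -39 + (4*(-3))*(1 + (4*(-3))*7) = -39 - 12*(1 - 12*7) = -39 - 12*(1 - 84) = -39 - 12*(-83) = -39 + 996 = 957)
((51 - 14)*K)*u(-3) = ((51 - 14)*957)*(-3) = (37*957)*(-3) = 35409*(-3) = -106227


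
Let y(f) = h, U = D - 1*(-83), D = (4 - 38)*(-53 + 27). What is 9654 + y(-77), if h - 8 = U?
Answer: 10629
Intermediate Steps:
D = 884 (D = -34*(-26) = 884)
U = 967 (U = 884 - 1*(-83) = 884 + 83 = 967)
h = 975 (h = 8 + 967 = 975)
y(f) = 975
9654 + y(-77) = 9654 + 975 = 10629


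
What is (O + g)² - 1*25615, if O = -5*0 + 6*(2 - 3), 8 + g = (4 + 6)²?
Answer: -18219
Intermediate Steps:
g = 92 (g = -8 + (4 + 6)² = -8 + 10² = -8 + 100 = 92)
O = -6 (O = 0 + 6*(-1) = 0 - 6 = -6)
(O + g)² - 1*25615 = (-6 + 92)² - 1*25615 = 86² - 25615 = 7396 - 25615 = -18219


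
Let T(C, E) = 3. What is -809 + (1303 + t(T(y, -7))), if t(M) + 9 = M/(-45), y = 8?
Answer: 7274/15 ≈ 484.93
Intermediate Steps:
t(M) = -9 - M/45 (t(M) = -9 + M/(-45) = -9 + M*(-1/45) = -9 - M/45)
-809 + (1303 + t(T(y, -7))) = -809 + (1303 + (-9 - 1/45*3)) = -809 + (1303 + (-9 - 1/15)) = -809 + (1303 - 136/15) = -809 + 19409/15 = 7274/15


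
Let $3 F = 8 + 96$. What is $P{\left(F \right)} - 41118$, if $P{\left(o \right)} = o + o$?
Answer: $- \frac{123146}{3} \approx -41049.0$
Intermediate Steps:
$F = \frac{104}{3}$ ($F = \frac{8 + 96}{3} = \frac{1}{3} \cdot 104 = \frac{104}{3} \approx 34.667$)
$P{\left(o \right)} = 2 o$
$P{\left(F \right)} - 41118 = 2 \cdot \frac{104}{3} - 41118 = \frac{208}{3} - 41118 = - \frac{123146}{3}$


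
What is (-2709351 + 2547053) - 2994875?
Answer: -3157173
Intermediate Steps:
(-2709351 + 2547053) - 2994875 = -162298 - 2994875 = -3157173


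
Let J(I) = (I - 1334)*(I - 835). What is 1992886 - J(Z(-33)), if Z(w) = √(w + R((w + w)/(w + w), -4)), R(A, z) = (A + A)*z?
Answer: 879037 + 2169*I*√41 ≈ 8.7904e+5 + 13888.0*I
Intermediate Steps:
R(A, z) = 2*A*z (R(A, z) = (2*A)*z = 2*A*z)
Z(w) = √(-8 + w) (Z(w) = √(w + 2*((w + w)/(w + w))*(-4)) = √(w + 2*((2*w)/((2*w)))*(-4)) = √(w + 2*((2*w)*(1/(2*w)))*(-4)) = √(w + 2*1*(-4)) = √(w - 8) = √(-8 + w))
J(I) = (-1334 + I)*(-835 + I)
1992886 - J(Z(-33)) = 1992886 - (1113890 + (√(-8 - 33))² - 2169*√(-8 - 33)) = 1992886 - (1113890 + (√(-41))² - 2169*I*√41) = 1992886 - (1113890 + (I*√41)² - 2169*I*√41) = 1992886 - (1113890 - 41 - 2169*I*√41) = 1992886 - (1113849 - 2169*I*√41) = 1992886 + (-1113849 + 2169*I*√41) = 879037 + 2169*I*√41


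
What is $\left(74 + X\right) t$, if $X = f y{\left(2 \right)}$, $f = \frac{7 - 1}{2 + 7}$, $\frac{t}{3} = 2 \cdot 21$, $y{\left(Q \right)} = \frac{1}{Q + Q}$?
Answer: $9345$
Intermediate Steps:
$y{\left(Q \right)} = \frac{1}{2 Q}$
$t = 126$ ($t = 3 \cdot 2 \cdot 21 = 3 \cdot 42 = 126$)
$f = \frac{2}{3}$ ($f = \frac{6}{9} = 6 \cdot \frac{1}{9} = \frac{2}{3} \approx 0.66667$)
$X = \frac{1}{6}$ ($X = \frac{2 \frac{1}{2 \cdot 2}}{3} = \frac{2 \cdot \frac{1}{2} \cdot \frac{1}{2}}{3} = \frac{2}{3} \cdot \frac{1}{4} = \frac{1}{6} \approx 0.16667$)
$\left(74 + X\right) t = \left(74 + \frac{1}{6}\right) 126 = \frac{445}{6} \cdot 126 = 9345$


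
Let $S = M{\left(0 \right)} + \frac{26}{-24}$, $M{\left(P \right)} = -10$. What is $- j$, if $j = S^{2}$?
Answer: $- \frac{17689}{144} \approx -122.84$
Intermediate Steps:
$S = - \frac{133}{12}$ ($S = -10 + \frac{26}{-24} = -10 + 26 \left(- \frac{1}{24}\right) = -10 - \frac{13}{12} = - \frac{133}{12} \approx -11.083$)
$j = \frac{17689}{144}$ ($j = \left(- \frac{133}{12}\right)^{2} = \frac{17689}{144} \approx 122.84$)
$- j = \left(-1\right) \frac{17689}{144} = - \frac{17689}{144}$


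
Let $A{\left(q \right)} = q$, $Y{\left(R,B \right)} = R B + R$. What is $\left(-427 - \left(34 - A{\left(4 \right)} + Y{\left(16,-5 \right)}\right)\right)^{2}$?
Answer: $154449$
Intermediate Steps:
$Y{\left(R,B \right)} = R + B R$ ($Y{\left(R,B \right)} = B R + R = R + B R$)
$\left(-427 - \left(34 - A{\left(4 \right)} + Y{\left(16,-5 \right)}\right)\right)^{2} = \left(-427 + \left(\left(4 - 34\right) - 16 \left(1 - 5\right)\right)\right)^{2} = \left(-427 + \left(\left(4 - 34\right) - 16 \left(-4\right)\right)\right)^{2} = \left(-427 - -34\right)^{2} = \left(-427 + \left(-30 + 64\right)\right)^{2} = \left(-427 + 34\right)^{2} = \left(-393\right)^{2} = 154449$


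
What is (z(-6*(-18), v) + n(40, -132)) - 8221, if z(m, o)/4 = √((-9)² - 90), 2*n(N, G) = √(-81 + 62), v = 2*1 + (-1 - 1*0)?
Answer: -8221 + 12*I + I*√19/2 ≈ -8221.0 + 14.179*I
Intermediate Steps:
v = 1 (v = 2 + (-1 + 0) = 2 - 1 = 1)
n(N, G) = I*√19/2 (n(N, G) = √(-81 + 62)/2 = √(-19)/2 = (I*√19)/2 = I*√19/2)
z(m, o) = 12*I (z(m, o) = 4*√((-9)² - 90) = 4*√(81 - 90) = 4*√(-9) = 4*(3*I) = 12*I)
(z(-6*(-18), v) + n(40, -132)) - 8221 = (12*I + I*√19/2) - 8221 = -8221 + 12*I + I*√19/2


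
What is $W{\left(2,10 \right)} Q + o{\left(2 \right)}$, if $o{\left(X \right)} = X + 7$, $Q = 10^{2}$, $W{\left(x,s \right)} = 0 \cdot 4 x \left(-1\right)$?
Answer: $9$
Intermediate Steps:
$W{\left(x,s \right)} = 0$ ($W{\left(x,s \right)} = 0 \left(- x\right) = 0$)
$Q = 100$
$o{\left(X \right)} = 7 + X$
$W{\left(2,10 \right)} Q + o{\left(2 \right)} = 0 \cdot 100 + \left(7 + 2\right) = 0 + 9 = 9$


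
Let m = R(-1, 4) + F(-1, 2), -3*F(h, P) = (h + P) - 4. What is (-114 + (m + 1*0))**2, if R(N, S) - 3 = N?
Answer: 12321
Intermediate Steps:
R(N, S) = 3 + N
F(h, P) = 4/3 - P/3 - h/3 (F(h, P) = -((h + P) - 4)/3 = -((P + h) - 4)/3 = -(-4 + P + h)/3 = 4/3 - P/3 - h/3)
m = 3 (m = (3 - 1) + (4/3 - 1/3*2 - 1/3*(-1)) = 2 + (4/3 - 2/3 + 1/3) = 2 + 1 = 3)
(-114 + (m + 1*0))**2 = (-114 + (3 + 1*0))**2 = (-114 + (3 + 0))**2 = (-114 + 3)**2 = (-111)**2 = 12321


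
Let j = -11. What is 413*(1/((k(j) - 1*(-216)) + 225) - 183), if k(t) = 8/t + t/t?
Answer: -366855923/4854 ≈ -75578.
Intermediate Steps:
k(t) = 1 + 8/t (k(t) = 8/t + 1 = 1 + 8/t)
413*(1/((k(j) - 1*(-216)) + 225) - 183) = 413*(1/(((8 - 11)/(-11) - 1*(-216)) + 225) - 183) = 413*(1/((-1/11*(-3) + 216) + 225) - 183) = 413*(1/((3/11 + 216) + 225) - 183) = 413*(1/(2379/11 + 225) - 183) = 413*(1/(4854/11) - 183) = 413*(11/4854 - 183) = 413*(-888271/4854) = -366855923/4854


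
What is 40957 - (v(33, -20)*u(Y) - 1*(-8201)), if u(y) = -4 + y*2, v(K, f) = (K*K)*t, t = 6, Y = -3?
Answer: 98096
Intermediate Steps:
v(K, f) = 6*K² (v(K, f) = (K*K)*6 = K²*6 = 6*K²)
u(y) = -4 + 2*y
40957 - (v(33, -20)*u(Y) - 1*(-8201)) = 40957 - ((6*33²)*(-4 + 2*(-3)) - 1*(-8201)) = 40957 - ((6*1089)*(-4 - 6) + 8201) = 40957 - (6534*(-10) + 8201) = 40957 - (-65340 + 8201) = 40957 - 1*(-57139) = 40957 + 57139 = 98096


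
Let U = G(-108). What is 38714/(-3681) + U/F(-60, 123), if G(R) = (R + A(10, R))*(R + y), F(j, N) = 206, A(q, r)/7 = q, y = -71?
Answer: 8531539/379143 ≈ 22.502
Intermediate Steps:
A(q, r) = 7*q
G(R) = (-71 + R)*(70 + R) (G(R) = (R + 7*10)*(R - 71) = (R + 70)*(-71 + R) = (70 + R)*(-71 + R) = (-71 + R)*(70 + R))
U = 6802 (U = -4970 + (-108)² - 1*(-108) = -4970 + 11664 + 108 = 6802)
38714/(-3681) + U/F(-60, 123) = 38714/(-3681) + 6802/206 = 38714*(-1/3681) + 6802*(1/206) = -38714/3681 + 3401/103 = 8531539/379143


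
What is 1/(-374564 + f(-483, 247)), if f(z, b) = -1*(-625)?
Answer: -1/373939 ≈ -2.6742e-6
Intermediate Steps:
f(z, b) = 625
1/(-374564 + f(-483, 247)) = 1/(-374564 + 625) = 1/(-373939) = -1/373939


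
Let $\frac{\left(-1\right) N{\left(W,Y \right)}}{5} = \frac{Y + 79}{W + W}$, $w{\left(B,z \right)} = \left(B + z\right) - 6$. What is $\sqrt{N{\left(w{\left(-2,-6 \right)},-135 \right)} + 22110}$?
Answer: $10 \sqrt{221} \approx 148.66$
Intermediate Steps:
$w{\left(B,z \right)} = -6 + B + z$
$N{\left(W,Y \right)} = - \frac{5 \left(79 + Y\right)}{2 W}$ ($N{\left(W,Y \right)} = - 5 \frac{Y + 79}{W + W} = - 5 \frac{79 + Y}{2 W} = - \frac{5 \left(79 + Y\right)}{2 W}$)
$\sqrt{N{\left(w{\left(-2,-6 \right)},-135 \right)} + 22110} = \sqrt{\frac{5 \left(-79 - -135\right)}{2 \left(-6 - 2 - 6\right)} + 22110} = \sqrt{\frac{5 \left(-79 + 135\right)}{2 \left(-14\right)} + 22110} = \sqrt{\frac{5}{2} \left(- \frac{1}{14}\right) 56 + 22110} = \sqrt{-10 + 22110} = \sqrt{22100} = 10 \sqrt{221}$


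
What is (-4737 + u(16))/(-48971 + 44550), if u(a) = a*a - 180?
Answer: 4661/4421 ≈ 1.0543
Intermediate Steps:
u(a) = -180 + a² (u(a) = a² - 180 = -180 + a²)
(-4737 + u(16))/(-48971 + 44550) = (-4737 + (-180 + 16²))/(-48971 + 44550) = (-4737 + (-180 + 256))/(-4421) = (-4737 + 76)*(-1/4421) = -4661*(-1/4421) = 4661/4421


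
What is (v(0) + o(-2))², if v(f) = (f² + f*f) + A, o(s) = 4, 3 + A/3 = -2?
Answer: 121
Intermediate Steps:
A = -15 (A = -9 + 3*(-2) = -9 - 6 = -15)
v(f) = -15 + 2*f² (v(f) = (f² + f*f) - 15 = (f² + f²) - 15 = 2*f² - 15 = -15 + 2*f²)
(v(0) + o(-2))² = ((-15 + 2*0²) + 4)² = ((-15 + 2*0) + 4)² = ((-15 + 0) + 4)² = (-15 + 4)² = (-11)² = 121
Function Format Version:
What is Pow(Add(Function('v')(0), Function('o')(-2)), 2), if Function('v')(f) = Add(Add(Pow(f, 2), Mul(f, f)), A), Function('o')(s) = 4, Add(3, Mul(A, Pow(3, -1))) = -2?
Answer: 121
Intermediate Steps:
A = -15 (A = Add(-9, Mul(3, -2)) = Add(-9, -6) = -15)
Function('v')(f) = Add(-15, Mul(2, Pow(f, 2))) (Function('v')(f) = Add(Add(Pow(f, 2), Mul(f, f)), -15) = Add(Add(Pow(f, 2), Pow(f, 2)), -15) = Add(Mul(2, Pow(f, 2)), -15) = Add(-15, Mul(2, Pow(f, 2))))
Pow(Add(Function('v')(0), Function('o')(-2)), 2) = Pow(Add(Add(-15, Mul(2, Pow(0, 2))), 4), 2) = Pow(Add(Add(-15, Mul(2, 0)), 4), 2) = Pow(Add(Add(-15, 0), 4), 2) = Pow(Add(-15, 4), 2) = Pow(-11, 2) = 121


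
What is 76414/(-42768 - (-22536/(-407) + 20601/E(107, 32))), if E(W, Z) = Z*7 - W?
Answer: -404306474/227510079 ≈ -1.7771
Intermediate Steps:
E(W, Z) = -W + 7*Z (E(W, Z) = 7*Z - W = -W + 7*Z)
76414/(-42768 - (-22536/(-407) + 20601/E(107, 32))) = 76414/(-42768 - (-22536/(-407) + 20601/(-1*107 + 7*32))) = 76414/(-42768 - (-22536*(-1/407) + 20601/(-107 + 224))) = 76414/(-42768 - (22536/407 + 20601/117)) = 76414/(-42768 - (22536/407 + 20601*(1/117))) = 76414/(-42768 - (22536/407 + 2289/13)) = 76414/(-42768 - 1*1224591/5291) = 76414/(-42768 - 1224591/5291) = 76414/(-227510079/5291) = 76414*(-5291/227510079) = -404306474/227510079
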